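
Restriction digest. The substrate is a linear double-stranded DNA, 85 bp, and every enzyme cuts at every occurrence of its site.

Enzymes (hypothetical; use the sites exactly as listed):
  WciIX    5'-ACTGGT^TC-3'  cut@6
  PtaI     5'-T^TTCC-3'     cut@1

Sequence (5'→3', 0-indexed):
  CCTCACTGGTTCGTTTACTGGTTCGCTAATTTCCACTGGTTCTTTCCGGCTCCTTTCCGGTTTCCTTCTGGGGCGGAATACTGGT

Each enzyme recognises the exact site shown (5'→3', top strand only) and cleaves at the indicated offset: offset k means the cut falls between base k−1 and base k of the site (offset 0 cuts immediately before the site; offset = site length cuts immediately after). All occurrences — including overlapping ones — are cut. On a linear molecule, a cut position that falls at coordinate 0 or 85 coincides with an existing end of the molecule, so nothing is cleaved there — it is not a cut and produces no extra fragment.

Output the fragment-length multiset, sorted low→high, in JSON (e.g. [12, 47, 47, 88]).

[3,7,8,10,10,11,12,24]

Scan for sites:
  WciIX ACTGGTTC/6: at [4, 16, 34] ⇒ [10, 22, 40]
  PtaI TTTCC/1: at [29, 42, 53, 60] ⇒ [30, 43, 54, 61]

Pooled cuts: [10, 22, 30, 40, 43, 54, 61]

Fragments:
  [0,10): 10 bp
  [10,22): 12 bp
  [22,30): 8 bp
  [30,40): 10 bp
  [40,43): 3 bp
  [43,54): 11 bp
  [54,61): 7 bp
  [61,85): 24 bp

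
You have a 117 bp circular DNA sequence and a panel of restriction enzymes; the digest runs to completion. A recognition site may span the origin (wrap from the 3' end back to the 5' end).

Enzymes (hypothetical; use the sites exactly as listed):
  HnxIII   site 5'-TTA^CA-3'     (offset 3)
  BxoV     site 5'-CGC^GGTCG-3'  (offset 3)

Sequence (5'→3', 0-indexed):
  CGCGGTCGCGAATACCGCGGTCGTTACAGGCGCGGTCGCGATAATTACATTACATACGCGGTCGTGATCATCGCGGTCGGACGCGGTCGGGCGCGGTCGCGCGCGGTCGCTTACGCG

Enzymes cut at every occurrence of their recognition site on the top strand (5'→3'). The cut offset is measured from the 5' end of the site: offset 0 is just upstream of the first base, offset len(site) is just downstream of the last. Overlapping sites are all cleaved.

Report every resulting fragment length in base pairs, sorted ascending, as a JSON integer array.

Per-enzyme occurrences:
  HnxIII (TTACA, off=3): starts [23, 44, 49] → cuts [26, 47, 52]
  BxoV (CGCGGTCG, off=3): starts [0, 15, 30, 56, 71, 81, 91, 101] → cuts [3, 18, 33, 59, 74, 84, 94, 104]

Pooled cuts: [3, 18, 26, 33, 47, 52, 59, 74, 84, 94, 104]

Fragment lengths:
  3→18: 15 bp
  18→26: 8 bp
  26→33: 7 bp
  33→47: 14 bp
  47→52: 5 bp
  52→59: 7 bp
  59→74: 15 bp
  74→84: 10 bp
  84→94: 10 bp
  94→104: 10 bp
  104→3 (wrap): 117-104+3 = 16 bp

[5,7,7,8,10,10,10,14,15,15,16]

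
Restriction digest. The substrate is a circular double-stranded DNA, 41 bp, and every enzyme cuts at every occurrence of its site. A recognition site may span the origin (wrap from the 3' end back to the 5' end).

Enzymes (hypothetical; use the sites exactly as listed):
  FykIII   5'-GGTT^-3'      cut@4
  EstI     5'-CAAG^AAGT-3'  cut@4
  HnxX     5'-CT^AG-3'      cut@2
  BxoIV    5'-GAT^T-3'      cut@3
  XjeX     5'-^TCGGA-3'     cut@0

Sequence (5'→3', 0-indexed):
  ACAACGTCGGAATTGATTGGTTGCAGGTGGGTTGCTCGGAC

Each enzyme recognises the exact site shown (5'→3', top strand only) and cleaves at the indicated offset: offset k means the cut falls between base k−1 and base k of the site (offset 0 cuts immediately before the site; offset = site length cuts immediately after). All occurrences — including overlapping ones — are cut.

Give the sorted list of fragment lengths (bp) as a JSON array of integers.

[2,5,11,11,12]

Site scan:
  FykIII GGTT/4: at [18, 29] ⇒ [22, 33]
  EstI (CAAGAAGT, off=4): no sites
  HnxX (CTAG, off=2): no sites
  BxoIV GATT/3: at [14] ⇒ [17]
  XjeX TCGGA/0: at [6, 35] ⇒ [6, 35]

Pooled cuts: [6, 17, 22, 33, 35]

Fragments:
  6→17: 11 bp
  17→22: 5 bp
  22→33: 11 bp
  33→35: 2 bp
  35→6 (wrap): 41-35+6 = 12 bp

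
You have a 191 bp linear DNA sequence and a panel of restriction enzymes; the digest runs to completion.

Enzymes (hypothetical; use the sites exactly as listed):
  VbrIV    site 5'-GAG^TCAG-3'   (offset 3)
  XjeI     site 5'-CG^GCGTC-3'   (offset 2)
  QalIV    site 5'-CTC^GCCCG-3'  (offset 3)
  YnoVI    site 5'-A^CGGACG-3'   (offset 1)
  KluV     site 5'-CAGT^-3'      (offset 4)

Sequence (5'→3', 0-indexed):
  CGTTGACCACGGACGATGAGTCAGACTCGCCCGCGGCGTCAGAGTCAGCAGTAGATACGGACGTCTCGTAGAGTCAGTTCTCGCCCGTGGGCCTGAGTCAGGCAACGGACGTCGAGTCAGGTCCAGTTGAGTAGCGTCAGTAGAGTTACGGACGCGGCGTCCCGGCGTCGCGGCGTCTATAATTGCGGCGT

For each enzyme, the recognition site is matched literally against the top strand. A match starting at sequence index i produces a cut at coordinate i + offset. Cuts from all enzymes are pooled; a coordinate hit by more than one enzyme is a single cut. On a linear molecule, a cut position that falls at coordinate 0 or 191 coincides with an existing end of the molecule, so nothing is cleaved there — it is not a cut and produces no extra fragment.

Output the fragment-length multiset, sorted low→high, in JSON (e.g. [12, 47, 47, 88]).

Per-enzyme occurrences:
  VbrIV (GAGTCAG, off=3): starts [17, 41, 70, 94, 113] → cuts [20, 44, 73, 97, 116]
  XjeI (CGGCGTC, off=2): starts [33, 154, 162, 170] → cuts [35, 156, 164, 172]
  QalIV (CTCGCCCG, off=3): starts [25, 79] → cuts [28, 82]
  YnoVI (ACGGACG, off=1): starts [8, 56, 104, 147] → cuts [9, 57, 105, 148]
  KluV (CAGT, off=4): starts [48, 74, 123, 137] → cuts [52, 78, 127, 141]

Pooled cuts: [9, 20, 28, 35, 44, 52, 57, 73, 78, 82, 97, 105, 116, 127, 141, 148, 156, 164, 172]

Fragments:
  [0,9): 9 bp
  [9,20): 11 bp
  [20,28): 8 bp
  [28,35): 7 bp
  [35,44): 9 bp
  [44,52): 8 bp
  [52,57): 5 bp
  [57,73): 16 bp
  [73,78): 5 bp
  [78,82): 4 bp
  [82,97): 15 bp
  [97,105): 8 bp
  [105,116): 11 bp
  [116,127): 11 bp
  [127,141): 14 bp
  [141,148): 7 bp
  [148,156): 8 bp
  [156,164): 8 bp
  [164,172): 8 bp
  [172,191): 19 bp

[4,5,5,7,7,8,8,8,8,8,8,9,9,11,11,11,14,15,16,19]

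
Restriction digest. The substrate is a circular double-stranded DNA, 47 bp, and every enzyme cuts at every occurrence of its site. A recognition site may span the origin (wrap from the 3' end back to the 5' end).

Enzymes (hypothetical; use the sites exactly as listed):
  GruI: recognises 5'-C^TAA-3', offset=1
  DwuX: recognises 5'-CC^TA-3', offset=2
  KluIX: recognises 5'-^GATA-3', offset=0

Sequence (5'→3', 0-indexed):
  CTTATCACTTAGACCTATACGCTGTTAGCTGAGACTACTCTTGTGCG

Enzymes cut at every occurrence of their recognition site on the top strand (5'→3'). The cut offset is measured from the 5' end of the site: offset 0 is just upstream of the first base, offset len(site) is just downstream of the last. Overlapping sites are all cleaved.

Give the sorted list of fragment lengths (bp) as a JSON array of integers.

Site scan:
  GruI (CTAA, off=1): no sites
  DwuX CCTA/2: at [13] ⇒ [15]
  KluIX (GATA, off=0): no sites

Pooled cuts: [15]

Fragment lengths:
  15→15 (wrap): 47-15+15 = 47 bp

[47]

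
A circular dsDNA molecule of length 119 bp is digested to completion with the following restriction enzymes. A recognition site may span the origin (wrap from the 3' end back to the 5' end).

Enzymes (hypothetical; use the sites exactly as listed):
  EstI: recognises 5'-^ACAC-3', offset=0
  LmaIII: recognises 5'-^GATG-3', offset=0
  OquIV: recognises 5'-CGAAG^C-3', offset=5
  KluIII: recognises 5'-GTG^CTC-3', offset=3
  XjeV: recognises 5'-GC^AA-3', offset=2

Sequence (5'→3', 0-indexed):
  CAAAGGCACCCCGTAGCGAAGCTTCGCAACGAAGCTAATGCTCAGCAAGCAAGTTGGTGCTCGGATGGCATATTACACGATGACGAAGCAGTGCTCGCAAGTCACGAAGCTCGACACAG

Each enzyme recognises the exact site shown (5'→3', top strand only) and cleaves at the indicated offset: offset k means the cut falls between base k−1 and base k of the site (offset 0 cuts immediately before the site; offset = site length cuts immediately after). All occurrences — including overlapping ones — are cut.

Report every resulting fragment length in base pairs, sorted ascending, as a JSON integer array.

[4,4,4,4,5,5,6,7,7,9,10,11,11,12,20]

Per-enzyme occurrences:
  EstI (ACAC, off=0): starts [74, 113] → cuts [74, 113]
  LmaIII (GATG, off=0): starts [63, 78] → cuts [63, 78]
  OquIV (CGAAGC, off=5): starts [16, 29, 83, 104] → cuts [21, 34, 88, 109]
  KluIII (GTGCTC, off=3): starts [56, 90] → cuts [59, 93]
  XjeV (GCAA, off=2): starts [25, 44, 48, 96, 118] → cuts [1, 27, 46, 50, 98]

All cut coordinates (distinct, sorted): [1, 21, 27, 34, 46, 50, 59, 63, 74, 78, 88, 93, 98, 109, 113]

Fragment lengths:
  1→21: 20 bp
  21→27: 6 bp
  27→34: 7 bp
  34→46: 12 bp
  46→50: 4 bp
  50→59: 9 bp
  59→63: 4 bp
  63→74: 11 bp
  74→78: 4 bp
  78→88: 10 bp
  88→93: 5 bp
  93→98: 5 bp
  98→109: 11 bp
  109→113: 4 bp
  113→1 (wrap): 119-113+1 = 7 bp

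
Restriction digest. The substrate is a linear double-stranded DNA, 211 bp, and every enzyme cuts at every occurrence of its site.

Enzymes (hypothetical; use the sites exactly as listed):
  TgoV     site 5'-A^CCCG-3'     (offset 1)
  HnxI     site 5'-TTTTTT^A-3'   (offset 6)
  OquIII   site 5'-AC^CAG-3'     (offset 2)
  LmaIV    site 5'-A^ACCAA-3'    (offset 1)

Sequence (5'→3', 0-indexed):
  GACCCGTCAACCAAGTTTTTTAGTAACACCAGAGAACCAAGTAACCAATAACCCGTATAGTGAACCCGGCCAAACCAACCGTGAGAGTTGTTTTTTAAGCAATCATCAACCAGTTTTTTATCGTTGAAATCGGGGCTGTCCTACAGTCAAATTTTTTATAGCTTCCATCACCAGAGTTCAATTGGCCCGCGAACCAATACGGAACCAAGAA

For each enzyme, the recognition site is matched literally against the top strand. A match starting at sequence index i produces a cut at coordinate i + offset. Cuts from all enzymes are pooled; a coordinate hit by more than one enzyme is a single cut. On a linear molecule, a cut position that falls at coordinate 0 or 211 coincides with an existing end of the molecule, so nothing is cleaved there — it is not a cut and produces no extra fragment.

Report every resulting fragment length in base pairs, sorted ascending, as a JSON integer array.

[2,6,7,8,8,8,8,9,9,11,12,13,14,14,21,23,38]

Site scan:
  TgoV ACCCG/1: at [1, 50, 63] ⇒ [2, 51, 64]
  HnxI TTTTTTA/6: at [15, 90, 113, 151] ⇒ [21, 96, 119, 157]
  OquIII ACCAG/2: at [27, 108, 169] ⇒ [29, 110, 171]
  LmaIV AACCAA/1: at [8, 34, 42, 72, 191, 202] ⇒ [9, 35, 43, 73, 192, 203]

Pooled cuts: [2, 9, 21, 29, 35, 43, 51, 64, 73, 96, 110, 119, 157, 171, 192, 203]

Fragments:
  [0,2): 2 bp
  [2,9): 7 bp
  [9,21): 12 bp
  [21,29): 8 bp
  [29,35): 6 bp
  [35,43): 8 bp
  [43,51): 8 bp
  [51,64): 13 bp
  [64,73): 9 bp
  [73,96): 23 bp
  [96,110): 14 bp
  [110,119): 9 bp
  [119,157): 38 bp
  [157,171): 14 bp
  [171,192): 21 bp
  [192,203): 11 bp
  [203,211): 8 bp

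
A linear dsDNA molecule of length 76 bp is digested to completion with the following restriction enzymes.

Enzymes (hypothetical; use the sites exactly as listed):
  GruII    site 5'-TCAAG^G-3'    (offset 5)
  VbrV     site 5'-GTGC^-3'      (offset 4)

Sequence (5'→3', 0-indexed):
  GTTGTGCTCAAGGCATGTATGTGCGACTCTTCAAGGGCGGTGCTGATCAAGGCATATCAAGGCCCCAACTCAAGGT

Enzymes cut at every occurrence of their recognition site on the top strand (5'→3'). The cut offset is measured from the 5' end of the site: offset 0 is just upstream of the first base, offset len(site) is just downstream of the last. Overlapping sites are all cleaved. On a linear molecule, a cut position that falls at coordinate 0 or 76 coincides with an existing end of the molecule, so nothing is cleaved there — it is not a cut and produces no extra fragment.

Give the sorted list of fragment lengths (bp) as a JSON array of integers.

Per-enzyme occurrences:
  GruII (TCAAGG, off=5): starts [7, 30, 46, 56, 69] → cuts [12, 35, 51, 61, 74]
  VbrV (GTGC, off=4): starts [3, 20, 39] → cuts [7, 24, 43]

Pooled cuts: [7, 12, 24, 35, 43, 51, 61, 74]

Fragments:
  [0,7): 7 bp
  [7,12): 5 bp
  [12,24): 12 bp
  [24,35): 11 bp
  [35,43): 8 bp
  [43,51): 8 bp
  [51,61): 10 bp
  [61,74): 13 bp
  [74,76): 2 bp

[2,5,7,8,8,10,11,12,13]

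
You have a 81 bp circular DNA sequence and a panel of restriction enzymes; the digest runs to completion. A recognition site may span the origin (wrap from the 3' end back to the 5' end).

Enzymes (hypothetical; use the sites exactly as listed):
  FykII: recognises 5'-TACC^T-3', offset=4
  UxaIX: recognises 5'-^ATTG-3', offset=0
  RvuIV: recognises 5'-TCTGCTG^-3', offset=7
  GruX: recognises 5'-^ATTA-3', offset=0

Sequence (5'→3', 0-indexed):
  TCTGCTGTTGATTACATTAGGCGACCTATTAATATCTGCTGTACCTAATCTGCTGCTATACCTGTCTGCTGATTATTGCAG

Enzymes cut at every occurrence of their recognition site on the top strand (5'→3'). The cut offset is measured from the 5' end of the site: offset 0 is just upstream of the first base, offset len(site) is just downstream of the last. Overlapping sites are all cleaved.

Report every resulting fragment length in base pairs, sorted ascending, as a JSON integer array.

Per-enzyme occurrences:
  FykII TACCT/4: at [41, 58] ⇒ [45, 62]
  UxaIX ATTG/0: at [74] ⇒ [74]
  RvuIV TCTGCTG/7: at [0, 34, 48, 64] ⇒ [7, 41, 55, 71]
  GruX ATTA/0: at [10, 15, 27, 71] ⇒ [10, 15, 27, 71]

Pooled cuts: [7, 10, 15, 27, 41, 45, 55, 62, 71, 74]

Fragments:
  7→10: 3 bp
  10→15: 5 bp
  15→27: 12 bp
  27→41: 14 bp
  41→45: 4 bp
  45→55: 10 bp
  55→62: 7 bp
  62→71: 9 bp
  71→74: 3 bp
  74→7 (wrap): 81-74+7 = 14 bp

[3,3,4,5,7,9,10,12,14,14]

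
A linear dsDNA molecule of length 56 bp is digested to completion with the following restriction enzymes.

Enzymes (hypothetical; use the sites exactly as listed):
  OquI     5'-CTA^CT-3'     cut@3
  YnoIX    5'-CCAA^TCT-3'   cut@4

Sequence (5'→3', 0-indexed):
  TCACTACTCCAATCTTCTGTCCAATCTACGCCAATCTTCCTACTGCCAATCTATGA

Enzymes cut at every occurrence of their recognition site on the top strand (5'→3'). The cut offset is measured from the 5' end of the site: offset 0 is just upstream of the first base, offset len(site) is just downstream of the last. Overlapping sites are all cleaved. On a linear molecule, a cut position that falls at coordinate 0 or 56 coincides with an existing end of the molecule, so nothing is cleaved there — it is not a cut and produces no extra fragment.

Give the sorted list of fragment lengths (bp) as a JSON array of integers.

[6,6,7,7,8,10,12]

Per-enzyme occurrences:
  OquI (CTACT, off=3): starts [3, 39] → cuts [6, 42]
  YnoIX (CCAATCT, off=4): starts [8, 20, 30, 45] → cuts [12, 24, 34, 49]

Pooled cuts: [6, 12, 24, 34, 42, 49]

Fragment lengths:
  [0,6): 6 bp
  [6,12): 6 bp
  [12,24): 12 bp
  [24,34): 10 bp
  [34,42): 8 bp
  [42,49): 7 bp
  [49,56): 7 bp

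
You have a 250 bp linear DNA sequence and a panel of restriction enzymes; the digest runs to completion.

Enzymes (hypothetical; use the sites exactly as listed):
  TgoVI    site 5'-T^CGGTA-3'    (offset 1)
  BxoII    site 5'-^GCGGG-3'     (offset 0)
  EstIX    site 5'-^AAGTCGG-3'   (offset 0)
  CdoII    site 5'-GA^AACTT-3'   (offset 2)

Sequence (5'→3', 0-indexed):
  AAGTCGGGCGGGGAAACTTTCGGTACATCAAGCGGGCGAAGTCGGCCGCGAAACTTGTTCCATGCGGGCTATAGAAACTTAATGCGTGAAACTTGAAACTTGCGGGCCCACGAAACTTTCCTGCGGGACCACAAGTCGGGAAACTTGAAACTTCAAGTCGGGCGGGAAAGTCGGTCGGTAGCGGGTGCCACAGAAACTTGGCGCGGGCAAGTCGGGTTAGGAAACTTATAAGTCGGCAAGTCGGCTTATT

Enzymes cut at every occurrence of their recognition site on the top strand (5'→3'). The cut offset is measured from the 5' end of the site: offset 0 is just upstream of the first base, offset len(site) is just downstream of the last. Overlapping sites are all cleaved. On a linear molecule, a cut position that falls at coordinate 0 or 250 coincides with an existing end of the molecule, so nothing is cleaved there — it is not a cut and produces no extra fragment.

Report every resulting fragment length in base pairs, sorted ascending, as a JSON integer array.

[5,5,6,6,6,6,7,7,7,7,7,7,7,8,8,8,9,9,10,11,12,12,12,13,13,14,14,14]

Site scan:
  TgoVI TCGGTA/1: at [19, 174] ⇒ [20, 175]
  BxoII GCGGG/0: at [7, 31, 63, 101, 122, 161, 180, 202] ⇒ [7, 31, 63, 101, 122, 161, 180, 202]
  EstIX AAGTCGG/0: at [0, 38, 132, 154, 167, 208, 229, 237] ⇒ [38, 132, 154, 167, 208, 229, 237] (position 0 is a terminus of the linear molecule — no cut)
  CdoII GAAACTT/2: at [12, 49, 73, 87, 94, 111, 139, 146, 192, 220] ⇒ [14, 51, 75, 89, 96, 113, 141, 148, 194, 222]

Pooled cuts: [7, 14, 20, 31, 38, 51, 63, 75, 89, 96, 101, 113, 122, 132, 141, 148, 154, 161, 167, 175, 180, 194, 202, 208, 222, 229, 237]

Fragment lengths:
  [0,7): 7 bp
  [7,14): 7 bp
  [14,20): 6 bp
  [20,31): 11 bp
  [31,38): 7 bp
  [38,51): 13 bp
  [51,63): 12 bp
  [63,75): 12 bp
  [75,89): 14 bp
  [89,96): 7 bp
  [96,101): 5 bp
  [101,113): 12 bp
  [113,122): 9 bp
  [122,132): 10 bp
  [132,141): 9 bp
  [141,148): 7 bp
  [148,154): 6 bp
  [154,161): 7 bp
  [161,167): 6 bp
  [167,175): 8 bp
  [175,180): 5 bp
  [180,194): 14 bp
  [194,202): 8 bp
  [202,208): 6 bp
  [208,222): 14 bp
  [222,229): 7 bp
  [229,237): 8 bp
  [237,250): 13 bp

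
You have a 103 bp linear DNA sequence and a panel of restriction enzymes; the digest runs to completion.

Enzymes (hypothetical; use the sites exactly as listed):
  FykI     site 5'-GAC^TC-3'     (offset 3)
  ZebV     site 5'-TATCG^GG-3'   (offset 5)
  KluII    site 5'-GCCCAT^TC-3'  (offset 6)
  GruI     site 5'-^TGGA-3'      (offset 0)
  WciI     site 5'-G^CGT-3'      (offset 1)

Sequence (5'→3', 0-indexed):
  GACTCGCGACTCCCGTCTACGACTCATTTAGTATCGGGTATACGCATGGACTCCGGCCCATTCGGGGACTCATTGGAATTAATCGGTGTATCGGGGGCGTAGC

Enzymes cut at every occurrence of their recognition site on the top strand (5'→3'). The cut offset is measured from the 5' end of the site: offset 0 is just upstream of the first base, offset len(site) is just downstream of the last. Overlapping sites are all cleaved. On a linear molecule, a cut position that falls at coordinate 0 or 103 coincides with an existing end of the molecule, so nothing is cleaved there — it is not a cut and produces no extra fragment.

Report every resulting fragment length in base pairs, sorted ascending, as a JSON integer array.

[3,4,4,5,6,7,8,10,10,13,13,20]

Site scan:
  FykI GACTC/3: at [0, 7, 20, 48, 66] ⇒ [3, 10, 23, 51, 69]
  ZebV TATCGGG/5: at [31, 88] ⇒ [36, 93]
  KluII GCCCATTC/6: at [55] ⇒ [61]
  GruI TGGA/0: at [46, 73] ⇒ [46, 73]
  WciI GCGT/1: at [96] ⇒ [97]

Pooled cuts: [3, 10, 23, 36, 46, 51, 61, 69, 73, 93, 97]

Fragments:
  [0,3): 3 bp
  [3,10): 7 bp
  [10,23): 13 bp
  [23,36): 13 bp
  [36,46): 10 bp
  [46,51): 5 bp
  [51,61): 10 bp
  [61,69): 8 bp
  [69,73): 4 bp
  [73,93): 20 bp
  [93,97): 4 bp
  [97,103): 6 bp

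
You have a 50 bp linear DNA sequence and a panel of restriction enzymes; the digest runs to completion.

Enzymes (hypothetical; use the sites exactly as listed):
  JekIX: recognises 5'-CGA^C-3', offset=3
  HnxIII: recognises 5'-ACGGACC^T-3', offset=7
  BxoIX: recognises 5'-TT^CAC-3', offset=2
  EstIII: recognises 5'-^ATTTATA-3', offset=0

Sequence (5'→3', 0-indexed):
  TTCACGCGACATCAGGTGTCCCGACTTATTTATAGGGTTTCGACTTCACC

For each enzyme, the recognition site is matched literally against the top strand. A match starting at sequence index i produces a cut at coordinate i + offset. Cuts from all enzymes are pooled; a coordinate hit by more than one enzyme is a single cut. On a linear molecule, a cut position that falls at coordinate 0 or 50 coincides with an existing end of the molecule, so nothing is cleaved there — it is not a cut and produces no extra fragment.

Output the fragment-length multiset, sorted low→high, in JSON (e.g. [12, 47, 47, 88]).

Scan for sites:
  JekIX (CGAC, off=3): starts [6, 21, 40] → cuts [9, 24, 43]
  HnxIII (ACGGACCT, off=7): no sites
  BxoIX (TTCAC, off=2): starts [0, 44] → cuts [2, 46]
  EstIII (ATTTATA, off=0): starts [27] → cuts [27]

All cut coordinates (distinct, sorted): [2, 9, 24, 27, 43, 46]

Fragments:
  [0,2): 2 bp
  [2,9): 7 bp
  [9,24): 15 bp
  [24,27): 3 bp
  [27,43): 16 bp
  [43,46): 3 bp
  [46,50): 4 bp

[2,3,3,4,7,15,16]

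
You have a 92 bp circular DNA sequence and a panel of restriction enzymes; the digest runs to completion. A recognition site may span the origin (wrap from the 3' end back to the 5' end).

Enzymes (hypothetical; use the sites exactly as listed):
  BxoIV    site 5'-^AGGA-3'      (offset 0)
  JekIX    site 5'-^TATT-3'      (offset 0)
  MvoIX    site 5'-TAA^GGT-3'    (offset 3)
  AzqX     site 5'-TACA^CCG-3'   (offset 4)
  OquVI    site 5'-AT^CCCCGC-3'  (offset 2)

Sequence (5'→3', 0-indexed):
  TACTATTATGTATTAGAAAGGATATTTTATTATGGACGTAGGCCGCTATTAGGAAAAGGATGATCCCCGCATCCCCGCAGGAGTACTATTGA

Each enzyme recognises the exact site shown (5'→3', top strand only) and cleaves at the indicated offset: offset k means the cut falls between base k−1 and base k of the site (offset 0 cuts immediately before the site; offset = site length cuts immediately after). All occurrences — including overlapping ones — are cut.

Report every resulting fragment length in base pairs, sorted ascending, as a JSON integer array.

[4,4,5,6,6,7,8,8,8,8,9,19]

Site scan:
  BxoIV AGGA/0: at [18, 50, 56, 78] ⇒ [18, 50, 56, 78]
  JekIX TATT/0: at [3, 10, 22, 27, 46, 86] ⇒ [3, 10, 22, 27, 46, 86]
  MvoIX (TAAGGT, off=3): no sites
  AzqX (TACACCG, off=4): no sites
  OquVI ATCCCCGC/2: at [62, 70] ⇒ [64, 72]

All cut coordinates (distinct, sorted): [3, 10, 18, 22, 27, 46, 50, 56, 64, 72, 78, 86]

Fragments:
  3→10: 7 bp
  10→18: 8 bp
  18→22: 4 bp
  22→27: 5 bp
  27→46: 19 bp
  46→50: 4 bp
  50→56: 6 bp
  56→64: 8 bp
  64→72: 8 bp
  72→78: 6 bp
  78→86: 8 bp
  86→3 (wrap): 92-86+3 = 9 bp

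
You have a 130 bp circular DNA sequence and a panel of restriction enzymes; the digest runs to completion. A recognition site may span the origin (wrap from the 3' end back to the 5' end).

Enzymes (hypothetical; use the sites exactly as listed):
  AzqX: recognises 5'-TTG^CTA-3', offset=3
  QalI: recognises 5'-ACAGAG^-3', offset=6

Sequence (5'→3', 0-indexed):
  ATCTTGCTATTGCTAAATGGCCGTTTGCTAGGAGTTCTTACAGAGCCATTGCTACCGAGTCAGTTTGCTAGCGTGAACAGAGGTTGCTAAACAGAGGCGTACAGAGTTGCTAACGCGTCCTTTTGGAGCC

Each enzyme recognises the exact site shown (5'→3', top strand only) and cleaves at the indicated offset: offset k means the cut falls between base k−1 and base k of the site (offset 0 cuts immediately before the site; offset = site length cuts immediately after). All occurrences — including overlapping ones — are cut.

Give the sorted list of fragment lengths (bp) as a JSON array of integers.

Per-enzyme occurrences:
  AzqX TTGCTA/3: at [3, 9, 24, 48, 64, 83, 106] ⇒ [6, 12, 27, 51, 67, 86, 109]
  QalI ACAGAG/6: at [39, 76, 90, 100] ⇒ [45, 82, 96, 106]

Pooled cuts: [6, 12, 27, 45, 51, 67, 82, 86, 96, 106, 109]

Fragments:
  6→12: 6 bp
  12→27: 15 bp
  27→45: 18 bp
  45→51: 6 bp
  51→67: 16 bp
  67→82: 15 bp
  82→86: 4 bp
  86→96: 10 bp
  96→106: 10 bp
  106→109: 3 bp
  109→6 (wrap): 130-109+6 = 27 bp

[3,4,6,6,10,10,15,15,16,18,27]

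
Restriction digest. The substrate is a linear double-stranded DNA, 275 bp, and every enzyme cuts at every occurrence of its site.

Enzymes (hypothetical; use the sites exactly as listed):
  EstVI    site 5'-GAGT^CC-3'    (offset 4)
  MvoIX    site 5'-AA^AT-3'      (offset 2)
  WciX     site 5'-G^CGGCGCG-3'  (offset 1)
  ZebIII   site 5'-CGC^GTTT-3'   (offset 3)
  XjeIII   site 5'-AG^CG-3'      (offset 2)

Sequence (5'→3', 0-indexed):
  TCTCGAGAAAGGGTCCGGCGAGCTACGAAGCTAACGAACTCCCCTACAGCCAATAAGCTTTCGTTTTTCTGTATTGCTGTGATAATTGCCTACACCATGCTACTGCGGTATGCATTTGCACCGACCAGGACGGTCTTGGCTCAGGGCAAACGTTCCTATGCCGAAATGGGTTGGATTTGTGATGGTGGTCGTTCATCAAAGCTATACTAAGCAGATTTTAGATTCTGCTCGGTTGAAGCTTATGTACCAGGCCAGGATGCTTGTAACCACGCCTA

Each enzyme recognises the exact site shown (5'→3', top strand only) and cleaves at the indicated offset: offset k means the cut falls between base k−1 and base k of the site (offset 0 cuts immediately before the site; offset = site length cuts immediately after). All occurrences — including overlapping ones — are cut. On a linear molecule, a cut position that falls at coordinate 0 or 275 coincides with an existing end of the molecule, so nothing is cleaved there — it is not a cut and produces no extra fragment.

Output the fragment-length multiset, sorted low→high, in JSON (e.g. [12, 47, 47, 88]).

Per-enzyme occurrences:
  EstVI (GAGTCC, off=4): no sites
  MvoIX (AAAT, off=2): starts [163] → cuts [165]
  WciX (GCGGCGCG, off=1): no sites
  ZebIII (CGCGTTT, off=3): no sites
  XjeIII (AGCG, off=2): no sites

Pooled cuts: [165]

Fragments:
  [0,165): 165 bp
  [165,275): 110 bp

[110,165]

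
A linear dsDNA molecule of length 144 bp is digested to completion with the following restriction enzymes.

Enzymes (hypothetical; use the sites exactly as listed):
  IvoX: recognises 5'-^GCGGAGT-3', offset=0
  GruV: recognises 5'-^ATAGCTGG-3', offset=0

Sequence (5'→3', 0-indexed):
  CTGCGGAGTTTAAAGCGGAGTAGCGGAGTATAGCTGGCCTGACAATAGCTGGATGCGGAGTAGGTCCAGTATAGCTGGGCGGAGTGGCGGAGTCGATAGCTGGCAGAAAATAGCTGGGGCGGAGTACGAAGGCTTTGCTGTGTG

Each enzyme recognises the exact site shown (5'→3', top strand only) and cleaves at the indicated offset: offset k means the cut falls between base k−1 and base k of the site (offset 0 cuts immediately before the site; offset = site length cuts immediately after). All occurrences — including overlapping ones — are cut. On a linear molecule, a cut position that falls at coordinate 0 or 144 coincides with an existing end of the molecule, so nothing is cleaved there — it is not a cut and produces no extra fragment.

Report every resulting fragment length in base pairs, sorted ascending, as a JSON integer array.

Scan for sites:
  IvoX (GCGGAGT, off=0): starts [2, 14, 22, 54, 78, 86, 118] → cuts [2, 14, 22, 54, 78, 86, 118]
  GruV (ATAGCTGG, off=0): starts [29, 44, 70, 95, 109] → cuts [29, 44, 70, 95, 109]

Pooled cuts: [2, 14, 22, 29, 44, 54, 70, 78, 86, 95, 109, 118]

Fragment lengths:
  [0,2): 2 bp
  [2,14): 12 bp
  [14,22): 8 bp
  [22,29): 7 bp
  [29,44): 15 bp
  [44,54): 10 bp
  [54,70): 16 bp
  [70,78): 8 bp
  [78,86): 8 bp
  [86,95): 9 bp
  [95,109): 14 bp
  [109,118): 9 bp
  [118,144): 26 bp

[2,7,8,8,8,9,9,10,12,14,15,16,26]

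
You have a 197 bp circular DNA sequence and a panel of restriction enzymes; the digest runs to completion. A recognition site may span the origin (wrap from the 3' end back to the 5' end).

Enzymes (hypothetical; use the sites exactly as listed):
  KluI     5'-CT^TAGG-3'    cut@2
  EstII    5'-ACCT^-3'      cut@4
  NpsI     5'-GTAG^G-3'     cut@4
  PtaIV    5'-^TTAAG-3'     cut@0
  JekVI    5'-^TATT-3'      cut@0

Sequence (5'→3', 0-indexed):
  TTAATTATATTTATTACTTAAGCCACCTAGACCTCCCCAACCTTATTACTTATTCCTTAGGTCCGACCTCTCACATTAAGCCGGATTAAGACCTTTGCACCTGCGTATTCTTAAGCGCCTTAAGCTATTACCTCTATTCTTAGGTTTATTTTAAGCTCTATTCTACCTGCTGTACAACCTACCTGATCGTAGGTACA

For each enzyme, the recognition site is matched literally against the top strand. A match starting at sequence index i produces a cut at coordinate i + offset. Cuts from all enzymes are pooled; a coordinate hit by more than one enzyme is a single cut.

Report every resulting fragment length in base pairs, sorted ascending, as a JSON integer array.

Per-enzyme occurrences:
  KluI (CTTAGG, off=2): starts [55, 138] → cuts [57, 140]
  EstII (ACCT, off=4): starts [24, 30, 39, 65, 90, 98, 129, 164, 176, 180] → cuts [28, 34, 43, 69, 94, 102, 133, 168, 180, 184]
  NpsI (GTAGG, off=4): starts [188] → cuts [192]
  PtaIV (TTAAG, off=0): starts [17, 75, 85, 110, 119, 150] → cuts [17, 75, 85, 110, 119, 150]
  JekVI (TATT, off=0): starts [7, 11, 43, 50, 105, 125, 134, 146, 158] → cuts [7, 11, 43, 50, 105, 125, 134, 146, 158]

All cut coordinates (distinct, sorted): [7, 11, 17, 28, 34, 43, 50, 57, 69, 75, 85, 94, 102, 105, 110, 119, 125, 133, 134, 140, 146, 150, 158, 168, 180, 184, 192]

Fragment lengths:
  7→11: 4 bp
  11→17: 6 bp
  17→28: 11 bp
  28→34: 6 bp
  34→43: 9 bp
  43→50: 7 bp
  50→57: 7 bp
  57→69: 12 bp
  69→75: 6 bp
  75→85: 10 bp
  85→94: 9 bp
  94→102: 8 bp
  102→105: 3 bp
  105→110: 5 bp
  110→119: 9 bp
  119→125: 6 bp
  125→133: 8 bp
  133→134: 1 bp
  134→140: 6 bp
  140→146: 6 bp
  146→150: 4 bp
  150→158: 8 bp
  158→168: 10 bp
  168→180: 12 bp
  180→184: 4 bp
  184→192: 8 bp
  192→7 (wrap): 197-192+7 = 12 bp

[1,3,4,4,4,5,6,6,6,6,6,6,7,7,8,8,8,8,9,9,9,10,10,11,12,12,12]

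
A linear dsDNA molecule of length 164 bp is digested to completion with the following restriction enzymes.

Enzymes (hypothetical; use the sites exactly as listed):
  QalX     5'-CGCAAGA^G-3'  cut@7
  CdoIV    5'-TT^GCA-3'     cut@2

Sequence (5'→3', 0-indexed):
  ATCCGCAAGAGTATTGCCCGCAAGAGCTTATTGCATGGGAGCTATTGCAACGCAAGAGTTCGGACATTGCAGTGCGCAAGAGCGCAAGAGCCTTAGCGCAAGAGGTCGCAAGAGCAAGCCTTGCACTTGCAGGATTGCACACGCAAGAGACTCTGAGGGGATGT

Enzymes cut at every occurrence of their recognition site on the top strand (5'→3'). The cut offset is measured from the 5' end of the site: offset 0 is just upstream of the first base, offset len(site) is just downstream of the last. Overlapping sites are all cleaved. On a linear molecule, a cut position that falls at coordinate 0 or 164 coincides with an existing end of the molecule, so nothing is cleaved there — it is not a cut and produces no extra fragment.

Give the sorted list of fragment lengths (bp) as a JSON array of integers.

[6,7,8,8,9,10,10,11,11,12,13,14,14,15,16]

Site scan:
  QalX CGCAAGAG/7: at [3, 18, 50, 74, 82, 96, 106, 141] ⇒ [10, 25, 57, 81, 89, 103, 113, 148]
  CdoIV TTGCA/2: at [30, 44, 66, 120, 126, 134] ⇒ [32, 46, 68, 122, 128, 136]

Pooled cuts: [10, 25, 32, 46, 57, 68, 81, 89, 103, 113, 122, 128, 136, 148]

Fragment lengths:
  [0,10): 10 bp
  [10,25): 15 bp
  [25,32): 7 bp
  [32,46): 14 bp
  [46,57): 11 bp
  [57,68): 11 bp
  [68,81): 13 bp
  [81,89): 8 bp
  [89,103): 14 bp
  [103,113): 10 bp
  [113,122): 9 bp
  [122,128): 6 bp
  [128,136): 8 bp
  [136,148): 12 bp
  [148,164): 16 bp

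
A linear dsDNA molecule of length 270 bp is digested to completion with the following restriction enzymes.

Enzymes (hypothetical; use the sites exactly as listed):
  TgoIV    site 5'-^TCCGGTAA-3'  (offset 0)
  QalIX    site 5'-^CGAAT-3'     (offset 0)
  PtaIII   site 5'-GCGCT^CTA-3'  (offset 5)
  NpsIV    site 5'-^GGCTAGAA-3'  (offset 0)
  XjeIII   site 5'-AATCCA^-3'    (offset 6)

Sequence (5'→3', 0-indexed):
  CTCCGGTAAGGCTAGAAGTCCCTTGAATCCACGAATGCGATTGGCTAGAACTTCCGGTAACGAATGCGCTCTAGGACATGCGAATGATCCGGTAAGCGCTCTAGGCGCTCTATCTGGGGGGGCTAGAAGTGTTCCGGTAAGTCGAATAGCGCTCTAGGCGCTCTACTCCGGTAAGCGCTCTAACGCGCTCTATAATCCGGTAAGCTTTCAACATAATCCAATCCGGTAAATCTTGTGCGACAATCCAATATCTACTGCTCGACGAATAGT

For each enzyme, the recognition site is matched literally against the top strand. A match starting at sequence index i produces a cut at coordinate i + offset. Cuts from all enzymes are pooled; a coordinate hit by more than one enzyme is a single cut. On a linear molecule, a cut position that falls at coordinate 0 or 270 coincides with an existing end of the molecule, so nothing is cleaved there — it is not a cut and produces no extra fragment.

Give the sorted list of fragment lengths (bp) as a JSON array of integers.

Scan for sites:
  TgoIV TCCGGTAA/0: at [1, 52, 87, 132, 166, 195, 221] ⇒ [1, 52, 87, 132, 166, 195, 221]
  QalIX CGAAT/0: at [31, 60, 80, 142, 262] ⇒ [31, 60, 80, 142, 262]
  PtaIII GCGCTCTA/5: at [65, 95, 104, 148, 157, 174, 184] ⇒ [70, 100, 109, 153, 162, 179, 189]
  NpsIV GGCTAGAA/0: at [9, 42, 120] ⇒ [9, 42, 120]
  XjeIII AATCCA/6: at [25, 214, 241] ⇒ [31, 220, 247]

Pooled cuts: [1, 9, 31, 42, 52, 60, 70, 80, 87, 100, 109, 120, 132, 142, 153, 162, 166, 179, 189, 195, 220, 221, 247, 262]

Fragments:
  [0,1): 1 bp
  [1,9): 8 bp
  [9,31): 22 bp
  [31,42): 11 bp
  [42,52): 10 bp
  [52,60): 8 bp
  [60,70): 10 bp
  [70,80): 10 bp
  [80,87): 7 bp
  [87,100): 13 bp
  [100,109): 9 bp
  [109,120): 11 bp
  [120,132): 12 bp
  [132,142): 10 bp
  [142,153): 11 bp
  [153,162): 9 bp
  [162,166): 4 bp
  [166,179): 13 bp
  [179,189): 10 bp
  [189,195): 6 bp
  [195,220): 25 bp
  [220,221): 1 bp
  [221,247): 26 bp
  [247,262): 15 bp
  [262,270): 8 bp

[1,1,4,6,7,8,8,8,9,9,10,10,10,10,10,11,11,11,12,13,13,15,22,25,26]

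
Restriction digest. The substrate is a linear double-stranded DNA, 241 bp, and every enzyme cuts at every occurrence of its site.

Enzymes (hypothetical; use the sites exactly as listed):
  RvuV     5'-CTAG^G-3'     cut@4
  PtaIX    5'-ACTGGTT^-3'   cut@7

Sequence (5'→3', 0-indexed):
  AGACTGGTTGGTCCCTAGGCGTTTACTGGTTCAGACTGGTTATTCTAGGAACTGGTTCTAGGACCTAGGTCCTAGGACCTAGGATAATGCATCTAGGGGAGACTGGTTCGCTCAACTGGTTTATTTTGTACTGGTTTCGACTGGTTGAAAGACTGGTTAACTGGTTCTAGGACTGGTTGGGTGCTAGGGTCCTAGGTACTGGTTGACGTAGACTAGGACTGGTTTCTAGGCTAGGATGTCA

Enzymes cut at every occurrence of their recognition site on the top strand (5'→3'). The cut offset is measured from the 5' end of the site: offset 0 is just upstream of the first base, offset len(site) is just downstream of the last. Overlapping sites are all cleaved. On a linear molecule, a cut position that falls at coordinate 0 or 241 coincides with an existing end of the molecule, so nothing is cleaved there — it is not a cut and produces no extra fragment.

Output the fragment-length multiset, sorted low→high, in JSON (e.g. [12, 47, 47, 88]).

[4,4,5,5,7,7,7,7,7,8,8,8,8,9,9,9,9,9,10,10,12,12,12,13,13,14,15]

Per-enzyme occurrences:
  RvuV (CTAGG, off=4): starts [14, 44, 57, 64, 71, 78, 92, 166, 183, 191, 212, 225, 230] → cuts [18, 48, 61, 68, 75, 82, 96, 170, 187, 195, 216, 229, 234]
  PtaIX (ACTGGTT, off=7): starts [2, 24, 34, 50, 101, 114, 129, 139, 151, 159, 171, 197, 217] → cuts [9, 31, 41, 57, 108, 121, 136, 146, 158, 166, 178, 204, 224]

All cut coordinates (distinct, sorted): [9, 18, 31, 41, 48, 57, 61, 68, 75, 82, 96, 108, 121, 136, 146, 158, 166, 170, 178, 187, 195, 204, 216, 224, 229, 234]

Fragment lengths:
  [0,9): 9 bp
  [9,18): 9 bp
  [18,31): 13 bp
  [31,41): 10 bp
  [41,48): 7 bp
  [48,57): 9 bp
  [57,61): 4 bp
  [61,68): 7 bp
  [68,75): 7 bp
  [75,82): 7 bp
  [82,96): 14 bp
  [96,108): 12 bp
  [108,121): 13 bp
  [121,136): 15 bp
  [136,146): 10 bp
  [146,158): 12 bp
  [158,166): 8 bp
  [166,170): 4 bp
  [170,178): 8 bp
  [178,187): 9 bp
  [187,195): 8 bp
  [195,204): 9 bp
  [204,216): 12 bp
  [216,224): 8 bp
  [224,229): 5 bp
  [229,234): 5 bp
  [234,241): 7 bp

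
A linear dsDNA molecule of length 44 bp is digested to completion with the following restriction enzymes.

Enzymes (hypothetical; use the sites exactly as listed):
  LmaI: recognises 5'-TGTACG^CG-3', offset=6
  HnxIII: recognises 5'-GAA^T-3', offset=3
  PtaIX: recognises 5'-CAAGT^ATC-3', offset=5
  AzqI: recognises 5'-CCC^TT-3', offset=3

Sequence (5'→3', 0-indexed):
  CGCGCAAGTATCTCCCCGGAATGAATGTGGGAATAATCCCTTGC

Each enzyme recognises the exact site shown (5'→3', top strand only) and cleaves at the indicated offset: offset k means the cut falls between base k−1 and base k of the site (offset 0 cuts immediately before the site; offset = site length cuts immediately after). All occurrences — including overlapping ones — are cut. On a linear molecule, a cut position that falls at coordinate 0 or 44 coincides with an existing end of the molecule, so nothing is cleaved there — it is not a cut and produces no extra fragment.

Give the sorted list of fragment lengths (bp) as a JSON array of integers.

Site scan:
  LmaI (TGTACGCG, off=6): no sites
  HnxIII (GAAT, off=3): starts [18, 22, 30] → cuts [21, 25, 33]
  PtaIX (CAAGTATC, off=5): starts [4] → cuts [9]
  AzqI (CCCTT, off=3): starts [37] → cuts [40]

All cut coordinates (distinct, sorted): [9, 21, 25, 33, 40]

Fragments:
  [0,9): 9 bp
  [9,21): 12 bp
  [21,25): 4 bp
  [25,33): 8 bp
  [33,40): 7 bp
  [40,44): 4 bp

[4,4,7,8,9,12]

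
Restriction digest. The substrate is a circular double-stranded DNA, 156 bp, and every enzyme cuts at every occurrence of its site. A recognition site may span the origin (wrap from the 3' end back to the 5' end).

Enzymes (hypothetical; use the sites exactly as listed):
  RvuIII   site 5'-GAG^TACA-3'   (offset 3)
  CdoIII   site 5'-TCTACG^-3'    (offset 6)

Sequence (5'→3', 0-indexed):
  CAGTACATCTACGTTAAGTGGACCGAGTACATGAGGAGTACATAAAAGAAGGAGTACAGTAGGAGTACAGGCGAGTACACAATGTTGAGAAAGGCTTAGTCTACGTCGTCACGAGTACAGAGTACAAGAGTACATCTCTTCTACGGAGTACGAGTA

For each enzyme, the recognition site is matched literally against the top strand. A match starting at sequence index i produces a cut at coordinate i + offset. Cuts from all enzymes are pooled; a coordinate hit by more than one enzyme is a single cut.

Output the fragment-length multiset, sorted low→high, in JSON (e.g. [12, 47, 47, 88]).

[7,8,9,10,10,11,11,14,15,15,16,30]

Site scan:
  RvuIII GAGTACA/3: at [24, 35, 51, 62, 72, 112, 119, 127, 151] ⇒ [27, 38, 54, 65, 75, 115, 122, 130, 154]
  CdoIII TCTACG/6: at [7, 99, 139] ⇒ [13, 105, 145]

All cut coordinates (distinct, sorted): [13, 27, 38, 54, 65, 75, 105, 115, 122, 130, 145, 154]

Fragment lengths:
  13→27: 14 bp
  27→38: 11 bp
  38→54: 16 bp
  54→65: 11 bp
  65→75: 10 bp
  75→105: 30 bp
  105→115: 10 bp
  115→122: 7 bp
  122→130: 8 bp
  130→145: 15 bp
  145→154: 9 bp
  154→13 (wrap): 156-154+13 = 15 bp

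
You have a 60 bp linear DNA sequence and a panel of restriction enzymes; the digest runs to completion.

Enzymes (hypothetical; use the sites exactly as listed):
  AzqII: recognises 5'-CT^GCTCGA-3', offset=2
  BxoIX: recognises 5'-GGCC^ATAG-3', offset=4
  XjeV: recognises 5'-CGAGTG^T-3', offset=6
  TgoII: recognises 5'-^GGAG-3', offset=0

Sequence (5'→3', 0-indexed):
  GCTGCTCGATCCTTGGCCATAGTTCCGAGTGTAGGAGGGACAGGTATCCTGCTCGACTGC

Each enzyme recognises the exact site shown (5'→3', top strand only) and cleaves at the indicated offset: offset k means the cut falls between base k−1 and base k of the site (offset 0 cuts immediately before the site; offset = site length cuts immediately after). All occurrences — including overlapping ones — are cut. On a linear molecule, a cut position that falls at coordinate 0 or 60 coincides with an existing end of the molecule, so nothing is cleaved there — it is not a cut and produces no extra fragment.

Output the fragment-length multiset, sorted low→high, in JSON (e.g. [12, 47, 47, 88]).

[2,3,10,13,15,17]

Scan for sites:
  AzqII CTGCTCGA/2: at [1, 48] ⇒ [3, 50]
  BxoIX GGCCATAG/4: at [14] ⇒ [18]
  XjeV CGAGTGT/6: at [25] ⇒ [31]
  TgoII GGAG/0: at [33] ⇒ [33]

Pooled cuts: [3, 18, 31, 33, 50]

Fragment lengths:
  [0,3): 3 bp
  [3,18): 15 bp
  [18,31): 13 bp
  [31,33): 2 bp
  [33,50): 17 bp
  [50,60): 10 bp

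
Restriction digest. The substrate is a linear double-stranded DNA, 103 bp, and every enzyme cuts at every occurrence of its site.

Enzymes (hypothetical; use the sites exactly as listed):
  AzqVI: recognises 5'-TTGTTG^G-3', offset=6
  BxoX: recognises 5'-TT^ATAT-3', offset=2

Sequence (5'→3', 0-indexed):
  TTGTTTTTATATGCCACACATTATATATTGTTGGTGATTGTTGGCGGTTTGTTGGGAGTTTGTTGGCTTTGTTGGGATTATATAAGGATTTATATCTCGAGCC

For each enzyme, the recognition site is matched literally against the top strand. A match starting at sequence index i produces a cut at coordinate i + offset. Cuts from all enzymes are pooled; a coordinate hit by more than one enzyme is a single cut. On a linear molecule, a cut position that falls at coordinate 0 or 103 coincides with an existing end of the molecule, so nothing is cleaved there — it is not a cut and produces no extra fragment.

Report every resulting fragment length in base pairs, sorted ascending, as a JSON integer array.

[5,8,9,10,11,11,11,12,12,14]

Scan for sites:
  AzqVI TTGTTGG/6: at [27, 37, 48, 59, 68] ⇒ [33, 43, 54, 65, 74]
  BxoX TTATAT/2: at [6, 20, 77, 89] ⇒ [8, 22, 79, 91]

Pooled cuts: [8, 22, 33, 43, 54, 65, 74, 79, 91]

Fragment lengths:
  [0,8): 8 bp
  [8,22): 14 bp
  [22,33): 11 bp
  [33,43): 10 bp
  [43,54): 11 bp
  [54,65): 11 bp
  [65,74): 9 bp
  [74,79): 5 bp
  [79,91): 12 bp
  [91,103): 12 bp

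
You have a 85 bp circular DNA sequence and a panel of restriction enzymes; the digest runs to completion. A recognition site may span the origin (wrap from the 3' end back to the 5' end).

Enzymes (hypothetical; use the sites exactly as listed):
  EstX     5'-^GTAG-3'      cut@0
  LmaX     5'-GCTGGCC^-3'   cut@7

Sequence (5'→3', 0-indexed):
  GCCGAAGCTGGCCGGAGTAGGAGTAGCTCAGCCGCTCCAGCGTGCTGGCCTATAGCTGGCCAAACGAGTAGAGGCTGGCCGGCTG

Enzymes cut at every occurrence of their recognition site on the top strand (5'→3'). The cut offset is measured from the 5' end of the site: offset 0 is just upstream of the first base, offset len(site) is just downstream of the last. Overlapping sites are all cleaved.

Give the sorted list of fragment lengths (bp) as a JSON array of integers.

Site scan:
  EstX GTAG/0: at [16, 22, 67] ⇒ [16, 22, 67]
  LmaX GCTGGCC/7: at [6, 43, 54, 73, 81] ⇒ [3, 13, 50, 61, 80]

All cut coordinates (distinct, sorted): [3, 13, 16, 22, 50, 61, 67, 80]

Fragments:
  3→13: 10 bp
  13→16: 3 bp
  16→22: 6 bp
  22→50: 28 bp
  50→61: 11 bp
  61→67: 6 bp
  67→80: 13 bp
  80→3 (wrap): 85-80+3 = 8 bp

[3,6,6,8,10,11,13,28]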